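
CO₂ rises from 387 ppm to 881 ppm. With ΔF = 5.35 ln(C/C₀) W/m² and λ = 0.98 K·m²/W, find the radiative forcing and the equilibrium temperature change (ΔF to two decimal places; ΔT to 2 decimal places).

ΔF = 4.40 W/m²; ΔT = 4.31 K

CO₂: 5.35 × ln(881/387) = 5.35 × ln(2.27649) = 5.35 × 0.82263 = 4.4011 W/m².
ΔT = λ ΔF = 0.98 × 4.40 = 4.3120 K.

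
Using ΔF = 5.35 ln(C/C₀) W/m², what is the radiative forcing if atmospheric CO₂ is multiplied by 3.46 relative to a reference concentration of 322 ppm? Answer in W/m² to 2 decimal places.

ΔF = 5.35 × ln(3.46) = 5.35 × 1.24127 = 6.6408 W/m².

ΔF = 6.64 W/m²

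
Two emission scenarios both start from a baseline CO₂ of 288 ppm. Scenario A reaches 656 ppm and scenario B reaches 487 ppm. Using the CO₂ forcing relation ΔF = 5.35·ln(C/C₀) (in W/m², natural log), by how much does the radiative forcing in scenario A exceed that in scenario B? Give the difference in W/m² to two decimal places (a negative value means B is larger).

ΔF_A − ΔF_B = 1.59 W/m²

ΔF_A = 5.35 ln(656/288) = 5.35 × 0.82320 = 4.4041 W/m².
ΔF_B = 5.35 ln(487/288) = 5.35 × 0.52530 = 2.8104 W/m².
Difference: 4.4041 − 2.8104 = 1.5937 W/m².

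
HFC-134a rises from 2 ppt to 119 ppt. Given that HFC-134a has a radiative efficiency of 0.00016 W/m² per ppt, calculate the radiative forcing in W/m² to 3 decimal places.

ΔF = 0.019 W/m²

HFC-134a: ΔF = 0.00016 × (119 − 2) = 0.00016 × 117 = 0.0187 W/m².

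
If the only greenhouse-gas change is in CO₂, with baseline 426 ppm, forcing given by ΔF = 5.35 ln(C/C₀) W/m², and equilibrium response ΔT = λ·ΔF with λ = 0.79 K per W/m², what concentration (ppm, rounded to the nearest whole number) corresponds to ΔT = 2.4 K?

C ≈ 752 ppm

Required forcing: ΔF = ΔT/λ = 2.4/0.79 = 3.0380 W/m².
Then ln(C/426) = ΔF/5.35 = 3.0380/5.35 = 0.56785.
So C = 426 × e^0.56785 = 426 × 1.76447 = 751.66 ppm.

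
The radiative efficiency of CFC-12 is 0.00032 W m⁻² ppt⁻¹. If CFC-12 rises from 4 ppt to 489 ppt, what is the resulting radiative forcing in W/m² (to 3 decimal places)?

CFC-12: ΔF = 0.00032 × (489 − 4) = 0.00032 × 485 = 0.1552 W/m².

ΔF = 0.155 W/m²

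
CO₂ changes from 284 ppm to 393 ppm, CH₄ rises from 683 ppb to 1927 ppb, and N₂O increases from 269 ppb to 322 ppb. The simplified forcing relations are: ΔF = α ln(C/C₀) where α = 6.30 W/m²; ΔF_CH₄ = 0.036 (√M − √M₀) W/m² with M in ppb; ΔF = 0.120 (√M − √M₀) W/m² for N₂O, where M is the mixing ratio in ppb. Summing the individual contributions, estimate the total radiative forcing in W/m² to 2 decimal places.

CO₂: 6.30 × ln(393/284) = 6.30 × ln(1.38380) = 6.30 × 0.32483 = 2.0464 W/m².
CH₄: 0.036 × (√1927 − √683) = 0.036 × (43.8976 − 26.1343) = 0.036 × 17.7633 = 0.6395 W/m².
N₂O: 0.120 × (√322 − √269) = 0.120 × (17.9444 − 16.4012) = 0.120 × 1.5432 = 0.1852 W/m².
Total ΔF = 2.0464 + 0.6395 + 0.1852 = 2.8711 W/m².

ΔF = 2.87 W/m²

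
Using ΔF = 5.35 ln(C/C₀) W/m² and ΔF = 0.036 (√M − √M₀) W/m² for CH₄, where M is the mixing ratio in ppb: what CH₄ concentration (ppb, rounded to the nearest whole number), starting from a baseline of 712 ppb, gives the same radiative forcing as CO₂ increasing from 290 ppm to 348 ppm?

CO₂ forcing: 5.35 × ln(348/290) = 5.35 × 0.182322 = 0.97542 W/m².
Set 0.036(√M − √712) = 0.97542: √M = 0.97542/0.036 + √712 = 27.0950 + 26.6833 = 53.7783.
M = (53.7783)² = 2892.11 ppb.

M ≈ 2892 ppb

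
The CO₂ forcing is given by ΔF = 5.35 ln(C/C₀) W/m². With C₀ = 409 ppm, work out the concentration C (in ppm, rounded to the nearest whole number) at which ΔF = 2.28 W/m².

C ≈ 626 ppm

Set 5.35 ln(C/409) = 2.28, so ln(C/409) = 2.28/5.35 = 0.42617.
Then C/409 = e^0.42617 = 1.53138, giving C = 409 × 1.53138 = 626.33 ppm.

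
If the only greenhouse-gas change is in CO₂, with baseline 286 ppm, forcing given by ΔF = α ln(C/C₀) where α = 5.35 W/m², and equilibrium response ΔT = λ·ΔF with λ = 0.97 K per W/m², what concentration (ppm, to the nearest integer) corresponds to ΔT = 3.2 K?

C ≈ 530 ppm

Required forcing: ΔF = ΔT/λ = 3.2/0.97 = 3.2990 W/m².
Then ln(C/286) = ΔF/5.35 = 3.2990/5.35 = 0.61664.
So C = 286 × e^0.61664 = 286 × 1.85269 = 529.87 ppm.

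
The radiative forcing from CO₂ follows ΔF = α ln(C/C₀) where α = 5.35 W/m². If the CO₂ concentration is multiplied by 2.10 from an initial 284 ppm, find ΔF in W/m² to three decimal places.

Because the forcing depends only on the ratio C/C₀, the initial concentration does not enter.
ΔF = 5.35 × ln(2.10) = 5.35 × 0.74194 = 3.9694 W/m².

ΔF = 3.969 W/m²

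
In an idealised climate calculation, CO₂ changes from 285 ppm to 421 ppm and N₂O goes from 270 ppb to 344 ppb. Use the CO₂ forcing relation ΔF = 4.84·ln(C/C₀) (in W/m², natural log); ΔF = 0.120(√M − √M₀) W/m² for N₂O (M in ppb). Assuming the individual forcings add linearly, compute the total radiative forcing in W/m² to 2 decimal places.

ΔF = 2.14 W/m²

CO₂: 4.84 × ln(421/285) = 4.84 × ln(1.47719) = 4.84 × 0.39014 = 1.8883 W/m².
N₂O: 0.120 × (√344 − √270) = 0.120 × (18.5472 − 16.4317) = 0.120 × 2.1155 = 0.2539 W/m².
Total ΔF = 1.8883 + 0.2539 = 2.1422 W/m².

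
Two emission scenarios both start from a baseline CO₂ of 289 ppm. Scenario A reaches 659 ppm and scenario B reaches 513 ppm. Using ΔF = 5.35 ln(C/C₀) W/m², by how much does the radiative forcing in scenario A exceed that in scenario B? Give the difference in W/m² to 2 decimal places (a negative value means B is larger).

ΔF_A − ΔF_B = 1.34 W/m²

ΔF_A = 5.35 ln(659/289) = 5.35 × 0.82430 = 4.4100 W/m².
ΔF_B = 5.35 ln(513/289) = 5.35 × 0.57385 = 3.0701 W/m².
Difference: 4.4100 − 3.0701 = 1.3399 W/m².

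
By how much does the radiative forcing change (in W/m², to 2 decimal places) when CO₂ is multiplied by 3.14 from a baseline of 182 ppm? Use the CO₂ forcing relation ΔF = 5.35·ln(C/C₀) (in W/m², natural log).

ΔF = 6.12 W/m²

Because the forcing depends only on the ratio C/C₀, the initial concentration does not enter.
ΔF = 5.35 × ln(3.14) = 5.35 × 1.14422 = 6.1216 W/m².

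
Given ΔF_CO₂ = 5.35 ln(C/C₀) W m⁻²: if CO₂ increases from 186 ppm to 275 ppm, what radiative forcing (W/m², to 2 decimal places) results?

CO₂: 5.35 × ln(275/186) = 5.35 × ln(1.47849) = 5.35 × 0.39102 = 2.0920 W/m².

ΔF = 2.09 W/m²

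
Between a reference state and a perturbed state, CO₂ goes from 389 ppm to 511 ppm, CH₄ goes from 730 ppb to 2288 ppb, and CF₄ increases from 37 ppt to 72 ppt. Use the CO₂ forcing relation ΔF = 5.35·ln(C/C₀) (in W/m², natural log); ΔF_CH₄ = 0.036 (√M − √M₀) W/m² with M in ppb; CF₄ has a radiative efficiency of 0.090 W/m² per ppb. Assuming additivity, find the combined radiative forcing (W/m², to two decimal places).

ΔF = 2.21 W/m²

CO₂: 5.35 × ln(511/389) = 5.35 × ln(1.31362) = 5.35 × 0.27279 = 1.4594 W/m².
CH₄: 0.036 × (√2288 − √730) = 0.036 × (47.8330 − 27.0185) = 0.036 × 20.8145 = 0.7493 W/m².
CF₄: Δ = 72 − 37 = 35 ppt = 0.035 ppb; ΔF = 0.090 × 0.035 = 0.0032 W/m².
Total ΔF = 1.4594 + 0.7493 + 0.0032 = 2.2119 W/m².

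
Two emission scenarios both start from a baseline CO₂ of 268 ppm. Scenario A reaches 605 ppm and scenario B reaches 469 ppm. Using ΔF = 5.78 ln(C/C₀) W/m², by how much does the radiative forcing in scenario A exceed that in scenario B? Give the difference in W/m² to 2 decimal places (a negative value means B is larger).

ΔF_A − ΔF_B = 1.47 W/m²

ΔF_A = 5.78 ln(605/268) = 5.78 × 0.81424 = 4.7063 W/m².
ΔF_B = 5.78 ln(469/268) = 5.78 × 0.55962 = 3.2346 W/m².
Difference: 4.7063 − 3.2346 = 1.4717 W/m².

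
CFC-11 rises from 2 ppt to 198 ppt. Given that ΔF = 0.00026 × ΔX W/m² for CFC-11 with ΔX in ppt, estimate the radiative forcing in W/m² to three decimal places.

ΔF = 0.051 W/m²

CFC-11: ΔF = 0.00026 × (198 − 2) = 0.00026 × 196 = 0.0510 W/m².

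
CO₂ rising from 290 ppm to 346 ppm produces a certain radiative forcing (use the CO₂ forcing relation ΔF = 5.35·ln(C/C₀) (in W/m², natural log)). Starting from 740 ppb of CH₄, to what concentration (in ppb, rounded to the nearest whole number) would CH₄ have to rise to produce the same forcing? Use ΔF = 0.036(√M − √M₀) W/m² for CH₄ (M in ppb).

CO₂ forcing: 5.35 × ln(346/290) = 5.35 × 0.176558 = 0.94459 W/m².
Set 0.036(√M − √740) = 0.94459: √M = 0.94459/0.036 + √740 = 26.2386 + 27.2029 = 53.4415.
M = (53.4415)² = 2855.99 ppb.

M ≈ 2856 ppb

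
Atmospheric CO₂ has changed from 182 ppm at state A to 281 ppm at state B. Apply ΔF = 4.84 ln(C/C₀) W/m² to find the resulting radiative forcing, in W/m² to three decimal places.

CO₂: 4.84 × ln(281/182) = 4.84 × ln(1.54396) = 4.84 × 0.43435 = 2.1023 W/m².

ΔF = 2.102 W/m²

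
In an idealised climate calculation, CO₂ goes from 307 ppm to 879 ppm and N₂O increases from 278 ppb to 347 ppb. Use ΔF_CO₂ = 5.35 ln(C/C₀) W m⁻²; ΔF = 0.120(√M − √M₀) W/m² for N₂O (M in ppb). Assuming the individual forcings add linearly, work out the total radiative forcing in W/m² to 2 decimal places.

CO₂: 5.35 × ln(879/307) = 5.35 × ln(2.86319) = 5.35 × 1.05194 = 5.6279 W/m².
N₂O: 0.120 × (√347 − √278) = 0.120 × (18.6279 − 16.6733) = 0.120 × 1.9546 = 0.2346 W/m².
Total ΔF = 5.6279 + 0.2346 = 5.8625 W/m².

ΔF = 5.86 W/m²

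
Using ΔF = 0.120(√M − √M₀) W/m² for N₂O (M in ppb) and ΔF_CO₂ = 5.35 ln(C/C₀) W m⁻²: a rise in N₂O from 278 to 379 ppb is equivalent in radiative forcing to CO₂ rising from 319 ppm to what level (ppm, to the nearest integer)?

N₂O forcing: 0.120 × (√379 − √278) = 0.120 × (19.4679 − 16.6733) = 0.120 × 2.7946 = 0.33535 W/m².
Set 5.35 ln(C/319) = 0.33535: ln(C/319) = 0.33535/5.35 = 0.06268, so C = 319 × e^0.06268 = 319 × 1.06469 = 339.64 ppm.

C ≈ 340 ppm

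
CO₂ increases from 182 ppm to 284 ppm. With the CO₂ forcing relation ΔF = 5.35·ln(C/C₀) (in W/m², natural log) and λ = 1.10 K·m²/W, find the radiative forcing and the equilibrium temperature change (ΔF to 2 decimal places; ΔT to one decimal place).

CO₂: 5.35 × ln(284/182) = 5.35 × ln(1.56044) = 5.35 × 0.44497 = 2.3806 W/m².
ΔT = λ ΔF = 1.10 × 2.38 = 2.6180 K.

ΔF = 2.38 W/m²; ΔT = 2.6 K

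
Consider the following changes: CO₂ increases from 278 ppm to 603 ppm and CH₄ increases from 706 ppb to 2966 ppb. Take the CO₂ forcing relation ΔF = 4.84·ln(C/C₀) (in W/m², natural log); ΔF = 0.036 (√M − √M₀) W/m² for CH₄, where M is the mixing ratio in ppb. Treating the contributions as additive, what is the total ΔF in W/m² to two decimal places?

ΔF = 4.75 W/m²

CO₂: 4.84 × ln(603/278) = 4.84 × ln(2.16906) = 4.84 × 0.77429 = 3.7476 W/m².
CH₄: 0.036 × (√2966 − √706) = 0.036 × (54.4610 − 26.5707) = 0.036 × 27.8903 = 1.0041 W/m².
Total ΔF = 3.7476 + 1.0041 = 4.7517 W/m².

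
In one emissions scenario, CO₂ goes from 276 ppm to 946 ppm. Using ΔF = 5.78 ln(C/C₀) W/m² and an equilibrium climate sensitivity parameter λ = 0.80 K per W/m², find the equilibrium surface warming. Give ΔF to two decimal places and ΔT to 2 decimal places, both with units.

ΔF = 7.12 W/m²; ΔT = 5.70 K

CO₂: 5.78 × ln(946/276) = 5.78 × ln(3.42754) = 5.78 × 1.23184 = 7.1200 W/m².
ΔT = λ ΔF = 0.80 × 7.12 = 5.6960 K.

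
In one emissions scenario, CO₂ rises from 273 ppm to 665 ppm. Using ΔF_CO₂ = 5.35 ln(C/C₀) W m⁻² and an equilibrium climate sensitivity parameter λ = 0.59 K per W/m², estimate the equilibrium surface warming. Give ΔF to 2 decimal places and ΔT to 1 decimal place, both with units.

ΔF = 4.76 W/m²; ΔT = 2.8 K

CO₂: 5.35 × ln(665/273) = 5.35 × ln(2.43590) = 5.35 × 0.89032 = 4.7632 W/m².
ΔT = λ ΔF = 0.59 × 4.76 = 2.8084 K.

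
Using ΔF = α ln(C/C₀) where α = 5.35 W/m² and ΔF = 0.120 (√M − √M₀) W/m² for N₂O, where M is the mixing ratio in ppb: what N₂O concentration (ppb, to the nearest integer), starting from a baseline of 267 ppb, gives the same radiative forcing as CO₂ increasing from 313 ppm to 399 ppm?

M ≈ 738 ppb

CO₂ forcing: 5.35 × ln(399/313) = 5.35 × 0.242758 = 1.29876 W/m².
Set 0.120(√M − √267) = 1.29876: √M = 1.29876/0.120 + √267 = 10.8230 + 16.3401 = 27.1631.
M = (27.1631)² = 737.83 ppb.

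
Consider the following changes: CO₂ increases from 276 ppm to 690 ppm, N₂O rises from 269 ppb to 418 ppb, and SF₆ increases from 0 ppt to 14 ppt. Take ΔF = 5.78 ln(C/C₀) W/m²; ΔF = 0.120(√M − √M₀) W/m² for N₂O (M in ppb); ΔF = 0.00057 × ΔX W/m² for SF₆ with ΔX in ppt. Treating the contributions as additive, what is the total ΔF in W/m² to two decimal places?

ΔF = 5.79 W/m²

CO₂: 5.78 × ln(690/276) = 5.78 × ln(2.50000) = 5.78 × 0.91629 = 5.2962 W/m².
N₂O: 0.120 × (√418 − √269) = 0.120 × (20.4450 − 16.4012) = 0.120 × 4.0438 = 0.4853 W/m².
SF₆: ΔF = 0.00057 × (14 − 0) = 0.00057 × 14 = 0.0080 W/m².
Total ΔF = 5.2962 + 0.4853 + 0.0080 = 5.7895 W/m².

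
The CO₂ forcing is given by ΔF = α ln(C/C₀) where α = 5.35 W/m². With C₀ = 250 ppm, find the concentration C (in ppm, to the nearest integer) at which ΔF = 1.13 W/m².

Set 5.35 ln(C/250) = 1.13, so ln(C/250) = 1.13/5.35 = 0.21121.
Then C/250 = e^0.21121 = 1.23517, giving C = 250 × 1.23517 = 308.79 ppm.

C ≈ 309 ppm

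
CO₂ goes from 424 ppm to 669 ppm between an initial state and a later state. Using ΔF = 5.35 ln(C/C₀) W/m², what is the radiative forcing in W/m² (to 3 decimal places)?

CO₂: 5.35 × ln(669/424) = 5.35 × ln(1.57783) = 5.35 × 0.45605 = 2.4399 W/m².

ΔF = 2.440 W/m²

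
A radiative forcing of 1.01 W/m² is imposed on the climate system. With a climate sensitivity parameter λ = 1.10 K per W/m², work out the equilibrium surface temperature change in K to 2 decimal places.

ΔT = 1.11 K

ΔT = λ ΔF = 1.10 × 1.01 = 1.1110 K.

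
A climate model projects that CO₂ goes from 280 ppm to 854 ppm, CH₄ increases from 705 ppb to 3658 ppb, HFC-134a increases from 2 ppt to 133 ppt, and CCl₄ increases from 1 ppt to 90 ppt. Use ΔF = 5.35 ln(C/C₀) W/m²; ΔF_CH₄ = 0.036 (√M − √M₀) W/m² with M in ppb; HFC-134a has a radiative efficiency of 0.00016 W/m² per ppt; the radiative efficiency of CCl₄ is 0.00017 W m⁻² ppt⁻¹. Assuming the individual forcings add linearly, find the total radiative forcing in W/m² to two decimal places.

CO₂: 5.35 × ln(854/280) = 5.35 × ln(3.05000) = 5.35 × 1.11514 = 5.9660 W/m².
CH₄: 0.036 × (√3658 − √705) = 0.036 × (60.4814 − 26.5518) = 0.036 × 33.9296 = 1.2215 W/m².
HFC-134a: ΔF = 0.00016 × (133 − 2) = 0.00016 × 131 = 0.0210 W/m².
CCl₄: ΔF = 0.00017 × (90 − 1) = 0.00017 × 89 = 0.0151 W/m².
Total ΔF = 5.9660 + 1.2215 + 0.0210 + 0.0151 = 7.2236 W/m².

ΔF = 7.22 W/m²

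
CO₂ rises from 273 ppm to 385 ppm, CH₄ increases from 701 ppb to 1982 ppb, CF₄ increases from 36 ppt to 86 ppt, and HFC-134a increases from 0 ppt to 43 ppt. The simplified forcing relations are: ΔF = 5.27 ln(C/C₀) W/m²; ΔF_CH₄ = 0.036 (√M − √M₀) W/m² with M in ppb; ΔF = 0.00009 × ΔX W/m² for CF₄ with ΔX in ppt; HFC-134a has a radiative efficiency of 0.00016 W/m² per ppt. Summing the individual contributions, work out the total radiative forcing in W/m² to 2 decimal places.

CO₂: 5.27 × ln(385/273) = 5.27 × ln(1.41026) = 5.27 × 0.34377 = 1.8117 W/m².
CH₄: 0.036 × (√1982 − √701) = 0.036 × (44.5197 − 26.4764) = 0.036 × 18.0433 = 0.6496 W/m².
CF₄: ΔF = 0.00009 × (86 − 36) = 0.00009 × 50 = 0.0045 W/m².
HFC-134a: ΔF = 0.00016 × (43 − 0) = 0.00016 × 43 = 0.0069 W/m².
Total ΔF = 1.8117 + 0.6496 + 0.0045 + 0.0069 = 2.4727 W/m².

ΔF = 2.47 W/m²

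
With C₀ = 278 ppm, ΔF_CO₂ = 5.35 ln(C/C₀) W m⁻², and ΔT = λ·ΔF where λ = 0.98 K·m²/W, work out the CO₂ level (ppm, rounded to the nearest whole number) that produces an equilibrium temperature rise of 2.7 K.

Required forcing: ΔF = ΔT/λ = 2.7/0.98 = 2.7551 W/m².
Then ln(C/278) = ΔF/5.35 = 2.7551/5.35 = 0.51497.
So C = 278 × e^0.51497 = 278 × 1.67359 = 465.26 ppm.

C ≈ 465 ppm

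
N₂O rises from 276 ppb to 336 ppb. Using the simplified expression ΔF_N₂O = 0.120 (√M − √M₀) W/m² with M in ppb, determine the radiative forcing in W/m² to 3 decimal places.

ΔF = 0.206 W/m²

N₂O: 0.120 × (√336 − √276) = 0.120 × (18.3303 − 16.6132) = 0.120 × 1.7171 = 0.2061 W/m².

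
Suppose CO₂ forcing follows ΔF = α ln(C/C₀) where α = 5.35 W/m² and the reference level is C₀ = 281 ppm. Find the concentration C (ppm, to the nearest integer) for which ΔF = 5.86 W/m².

C ≈ 840 ppm

Set 5.35 ln(C/281) = 5.86, so ln(C/281) = 5.86/5.35 = 1.09533.
Then C/281 = e^1.09533 = 2.99017, giving C = 281 × 2.99017 = 840.24 ppm.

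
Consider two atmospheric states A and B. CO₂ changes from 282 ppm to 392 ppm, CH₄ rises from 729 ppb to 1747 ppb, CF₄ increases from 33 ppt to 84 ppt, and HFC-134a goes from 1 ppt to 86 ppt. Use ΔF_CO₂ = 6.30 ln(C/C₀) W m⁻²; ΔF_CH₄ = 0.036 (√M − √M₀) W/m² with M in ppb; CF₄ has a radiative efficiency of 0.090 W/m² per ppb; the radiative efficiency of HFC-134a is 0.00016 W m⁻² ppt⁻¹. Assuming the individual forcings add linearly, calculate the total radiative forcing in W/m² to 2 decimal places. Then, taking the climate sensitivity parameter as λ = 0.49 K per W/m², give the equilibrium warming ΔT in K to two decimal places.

CO₂: 6.30 × ln(392/282) = 6.30 × ln(1.39007) = 6.30 × 0.32935 = 2.0749 W/m².
CH₄: 0.036 × (√1747 − √729) = 0.036 × (41.7971 − 27.0000) = 0.036 × 14.7971 = 0.5327 W/m².
CF₄: Δ = 84 − 33 = 51 ppt = 0.051 ppb; ΔF = 0.090 × 0.051 = 0.0046 W/m².
HFC-134a: ΔF = 0.00016 × (86 − 1) = 0.00016 × 85 = 0.0136 W/m².
Total ΔF = 2.0749 + 0.5327 + 0.0046 + 0.0136 = 2.6258 W/m².
ΔT = λ ΔF = 0.49 × 2.63 = 1.2887 K.

ΔF = 2.63 W/m²; ΔT = 1.29 K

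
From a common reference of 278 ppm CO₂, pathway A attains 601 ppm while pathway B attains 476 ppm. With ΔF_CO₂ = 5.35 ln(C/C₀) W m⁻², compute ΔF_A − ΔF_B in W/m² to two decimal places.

ΔF_A = 5.35 ln(601/278) = 5.35 × 0.77097 = 4.1247 W/m².
ΔF_B = 5.35 ln(476/278) = 5.35 × 0.53780 = 2.8772 W/m².
Difference: 4.1247 − 2.8772 = 1.2475 W/m².
(Equivalently, ΔF_A − ΔF_B = 5.35 ln(601/476) = 5.35 × 0.23318 = 1.2475 W/m².)

ΔF_A − ΔF_B = 1.25 W/m²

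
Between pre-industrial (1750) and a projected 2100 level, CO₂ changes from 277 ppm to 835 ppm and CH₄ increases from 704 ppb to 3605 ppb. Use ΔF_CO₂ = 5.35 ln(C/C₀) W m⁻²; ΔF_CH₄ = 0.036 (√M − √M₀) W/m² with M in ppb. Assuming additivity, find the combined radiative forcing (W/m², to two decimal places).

CO₂: 5.35 × ln(835/277) = 5.35 × ln(3.01444) = 5.35 × 1.10341 = 5.9032 W/m².
CH₄: 0.036 × (√3605 − √704) = 0.036 × (60.0417 − 26.5330) = 0.036 × 33.5087 = 1.2063 W/m².
Total ΔF = 5.9032 + 1.2063 = 7.1095 W/m².

ΔF = 7.11 W/m²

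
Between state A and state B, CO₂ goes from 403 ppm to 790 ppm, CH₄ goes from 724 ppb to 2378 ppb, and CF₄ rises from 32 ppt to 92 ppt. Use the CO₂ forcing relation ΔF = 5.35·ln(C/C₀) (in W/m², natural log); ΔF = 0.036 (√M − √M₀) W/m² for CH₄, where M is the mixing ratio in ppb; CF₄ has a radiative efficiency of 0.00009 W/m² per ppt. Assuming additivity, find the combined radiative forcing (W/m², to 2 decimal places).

CO₂: 5.35 × ln(790/403) = 5.35 × ln(1.96030) = 5.35 × 0.67310 = 3.6011 W/m².
CH₄: 0.036 × (√2378 − √724) = 0.036 × (48.7647 − 26.9072) = 0.036 × 21.8575 = 0.7869 W/m².
CF₄: ΔF = 0.00009 × (92 − 32) = 0.00009 × 60 = 0.0054 W/m².
Total ΔF = 3.6011 + 0.7869 + 0.0054 = 4.3934 W/m².

ΔF = 4.39 W/m²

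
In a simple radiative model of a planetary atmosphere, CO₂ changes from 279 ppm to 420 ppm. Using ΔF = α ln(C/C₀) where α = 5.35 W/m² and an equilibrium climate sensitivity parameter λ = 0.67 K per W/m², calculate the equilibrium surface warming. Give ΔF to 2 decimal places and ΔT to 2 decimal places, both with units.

CO₂: 5.35 × ln(420/279) = 5.35 × ln(1.50538) = 5.35 × 0.40905 = 2.1884 W/m².
ΔT = λ ΔF = 0.67 × 2.19 = 1.4673 K.

ΔF = 2.19 W/m²; ΔT = 1.47 K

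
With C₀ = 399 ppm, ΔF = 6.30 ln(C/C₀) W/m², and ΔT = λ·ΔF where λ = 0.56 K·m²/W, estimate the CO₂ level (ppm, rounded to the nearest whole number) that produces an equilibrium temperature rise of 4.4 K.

Required forcing: ΔF = ΔT/λ = 4.4/0.56 = 7.8571 W/m².
Then ln(C/399) = ΔF/6.30 = 7.8571/6.30 = 1.24716.
So C = 399 × e^1.24716 = 399 × 3.48044 = 1388.70 ppm.

C ≈ 1389 ppm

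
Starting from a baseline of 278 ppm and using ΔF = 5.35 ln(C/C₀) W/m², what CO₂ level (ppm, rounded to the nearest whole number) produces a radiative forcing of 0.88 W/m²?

C ≈ 328 ppm

Set 5.35 ln(C/278) = 0.88, so ln(C/278) = 0.88/5.35 = 0.16449.
Then C/278 = e^0.16449 = 1.17879, giving C = 278 × 1.17879 = 327.70 ppm.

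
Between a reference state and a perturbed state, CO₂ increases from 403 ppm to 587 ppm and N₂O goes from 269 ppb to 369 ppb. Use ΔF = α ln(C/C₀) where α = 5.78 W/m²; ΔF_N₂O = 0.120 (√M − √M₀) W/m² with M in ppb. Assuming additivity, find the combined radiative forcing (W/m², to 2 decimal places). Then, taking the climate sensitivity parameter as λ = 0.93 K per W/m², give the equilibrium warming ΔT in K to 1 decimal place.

CO₂: 5.78 × ln(587/403) = 5.78 × ln(1.45658) = 5.78 × 0.37609 = 2.1738 W/m².
N₂O: 0.120 × (√369 − √269) = 0.120 × (19.2094 − 16.4012) = 0.120 × 2.8082 = 0.3370 W/m².
Total ΔF = 2.1738 + 0.3370 = 2.5108 W/m².
ΔT = λ ΔF = 0.93 × 2.51 = 2.3343 K.

ΔF = 2.51 W/m²; ΔT = 2.3 K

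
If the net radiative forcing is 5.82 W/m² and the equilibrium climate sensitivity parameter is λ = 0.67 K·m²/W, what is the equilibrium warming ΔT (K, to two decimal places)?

ΔT = 3.90 K

ΔT = λ ΔF = 0.67 × 5.82 = 3.8994 K.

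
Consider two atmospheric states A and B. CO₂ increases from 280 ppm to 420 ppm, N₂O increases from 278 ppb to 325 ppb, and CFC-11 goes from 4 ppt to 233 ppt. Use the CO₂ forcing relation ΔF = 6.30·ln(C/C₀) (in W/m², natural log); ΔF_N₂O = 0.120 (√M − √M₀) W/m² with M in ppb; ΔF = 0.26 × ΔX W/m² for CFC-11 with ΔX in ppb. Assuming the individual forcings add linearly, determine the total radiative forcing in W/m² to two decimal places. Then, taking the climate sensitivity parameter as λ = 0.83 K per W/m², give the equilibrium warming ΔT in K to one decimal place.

CO₂: 6.30 × ln(420/280) = 6.30 × ln(1.50000) = 6.30 × 0.40547 = 2.5545 W/m².
N₂O: 0.120 × (√325 − √278) = 0.120 × (18.0278 − 16.6733) = 0.120 × 1.3545 = 0.1625 W/m².
CFC-11: Δ = 233 − 4 = 229 ppt = 0.229 ppb; ΔF = 0.26 × 0.229 = 0.0595 W/m².
Total ΔF = 2.5545 + 0.1625 + 0.0595 = 2.7765 W/m².
ΔT = λ ΔF = 0.83 × 2.78 = 2.3074 K.

ΔF = 2.78 W/m²; ΔT = 2.3 K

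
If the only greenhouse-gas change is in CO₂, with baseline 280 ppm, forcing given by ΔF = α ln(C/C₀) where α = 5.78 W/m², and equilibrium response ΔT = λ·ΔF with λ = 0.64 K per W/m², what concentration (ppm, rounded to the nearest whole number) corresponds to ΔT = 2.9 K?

C ≈ 613 ppm

Required forcing: ΔF = ΔT/λ = 2.9/0.64 = 4.5313 W/m².
Then ln(C/280) = ΔF/5.78 = 4.5313/5.78 = 0.78396.
So C = 280 × e^0.78396 = 280 × 2.19013 = 613.24 ppm.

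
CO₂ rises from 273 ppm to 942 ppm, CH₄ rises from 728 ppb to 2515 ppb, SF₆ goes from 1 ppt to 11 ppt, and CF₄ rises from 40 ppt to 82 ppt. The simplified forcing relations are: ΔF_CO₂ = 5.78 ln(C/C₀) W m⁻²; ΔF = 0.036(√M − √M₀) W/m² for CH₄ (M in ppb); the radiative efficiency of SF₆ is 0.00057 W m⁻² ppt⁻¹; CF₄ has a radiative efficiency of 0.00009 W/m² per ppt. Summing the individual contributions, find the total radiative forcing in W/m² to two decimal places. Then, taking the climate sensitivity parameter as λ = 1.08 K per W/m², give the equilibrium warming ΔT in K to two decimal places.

ΔF = 8.00 W/m²; ΔT = 8.64 K

CO₂: 5.78 × ln(942/273) = 5.78 × ln(3.45055) = 5.78 × 1.23853 = 7.1587 W/m².
CH₄: 0.036 × (√2515 − √728) = 0.036 × (50.1498 − 26.9815) = 0.036 × 23.1683 = 0.8341 W/m².
SF₆: ΔF = 0.00057 × (11 − 1) = 0.00057 × 10 = 0.0057 W/m².
CF₄: ΔF = 0.00009 × (82 − 40) = 0.00009 × 42 = 0.0038 W/m².
Total ΔF = 7.1587 + 0.8341 + 0.0057 + 0.0038 = 8.0023 W/m².
ΔT = λ ΔF = 1.08 × 8.00 = 8.6400 K.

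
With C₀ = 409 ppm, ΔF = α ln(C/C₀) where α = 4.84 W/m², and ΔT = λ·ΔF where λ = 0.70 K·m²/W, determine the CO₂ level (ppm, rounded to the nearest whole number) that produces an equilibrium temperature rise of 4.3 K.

Required forcing: ΔF = ΔT/λ = 4.3/0.70 = 6.1429 W/m².
Then ln(C/409) = ΔF/4.84 = 6.1429/4.84 = 1.26919.
So C = 409 × e^1.26919 = 409 × 3.55797 = 1455.21 ppm.

C ≈ 1455 ppm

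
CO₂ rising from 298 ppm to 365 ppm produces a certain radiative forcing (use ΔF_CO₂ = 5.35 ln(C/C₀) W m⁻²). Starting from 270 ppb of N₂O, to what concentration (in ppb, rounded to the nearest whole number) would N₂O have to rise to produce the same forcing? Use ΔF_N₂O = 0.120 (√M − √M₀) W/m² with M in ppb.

M ≈ 649 ppb

CO₂ forcing: 5.35 × ln(365/298) = 5.35 × 0.202804 = 1.08500 W/m².
Set 0.120(√M − √270) = 1.08500: √M = 1.08500/0.120 + √270 = 9.0417 + 16.4317 = 25.4734.
M = (25.4734)² = 648.89 ppb.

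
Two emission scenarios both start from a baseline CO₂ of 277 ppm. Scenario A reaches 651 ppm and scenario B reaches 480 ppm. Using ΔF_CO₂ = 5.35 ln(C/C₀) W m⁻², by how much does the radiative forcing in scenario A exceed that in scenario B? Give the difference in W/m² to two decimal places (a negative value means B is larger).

ΔF_A = 5.35 ln(651/277) = 5.35 × 0.85449 = 4.5715 W/m².
ΔF_B = 5.35 ln(480/277) = 5.35 × 0.54977 = 2.9413 W/m².
Difference: 4.5715 − 2.9413 = 1.6302 W/m².

ΔF_A − ΔF_B = 1.63 W/m²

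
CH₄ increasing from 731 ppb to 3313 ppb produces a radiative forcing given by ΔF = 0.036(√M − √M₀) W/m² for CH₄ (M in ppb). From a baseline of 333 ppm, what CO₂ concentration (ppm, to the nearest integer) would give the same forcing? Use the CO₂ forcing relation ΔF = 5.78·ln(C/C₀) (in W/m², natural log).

C ≈ 403 ppm

CH₄ forcing: 0.036 × (√3313 − √731) = 0.036 × (57.5587 − 27.0370) = 0.036 × 30.5217 = 1.09878 W/m².
Set 5.78 ln(C/333) = 1.09878: ln(C/333) = 1.09878/5.78 = 0.19010, so C = 333 × e^0.19010 = 333 × 1.20937 = 402.72 ppm.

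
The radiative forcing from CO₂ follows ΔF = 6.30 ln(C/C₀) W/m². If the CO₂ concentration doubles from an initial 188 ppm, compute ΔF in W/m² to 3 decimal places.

ΔF = 4.367 W/m²

Because the forcing depends only on the ratio C/C₀, the initial concentration does not enter.
ΔF = 6.30 × ln(2) = 6.30 × 0.69315 = 4.3668 W/m².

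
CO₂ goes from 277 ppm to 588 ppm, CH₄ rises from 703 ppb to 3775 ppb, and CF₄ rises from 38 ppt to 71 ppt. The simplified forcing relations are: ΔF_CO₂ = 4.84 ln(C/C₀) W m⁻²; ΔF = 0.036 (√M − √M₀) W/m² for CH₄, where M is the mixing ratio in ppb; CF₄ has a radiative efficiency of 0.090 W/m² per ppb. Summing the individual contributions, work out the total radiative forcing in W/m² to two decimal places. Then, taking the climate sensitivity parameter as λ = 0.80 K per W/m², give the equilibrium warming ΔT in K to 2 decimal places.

CO₂: 4.84 × ln(588/277) = 4.84 × ln(2.12274) = 4.84 × 0.75271 = 3.6431 W/m².
CH₄: 0.036 × (√3775 − √703) = 0.036 × (61.4410 − 26.5141) = 0.036 × 34.9269 = 1.2574 W/m².
CF₄: Δ = 71 − 38 = 33 ppt = 0.033 ppb; ΔF = 0.090 × 0.033 = 0.0030 W/m².
Total ΔF = 3.6431 + 1.2574 + 0.0030 = 4.9035 W/m².
ΔT = λ ΔF = 0.80 × 4.90 = 3.9200 K.

ΔF = 4.90 W/m²; ΔT = 3.92 K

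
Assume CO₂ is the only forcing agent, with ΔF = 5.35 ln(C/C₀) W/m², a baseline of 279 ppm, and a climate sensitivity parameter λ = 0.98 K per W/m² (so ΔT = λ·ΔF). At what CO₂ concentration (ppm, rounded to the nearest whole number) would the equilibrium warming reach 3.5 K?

C ≈ 544 ppm

Required forcing: ΔF = ΔT/λ = 3.5/0.98 = 3.5714 W/m².
Then ln(C/279) = ΔF/5.35 = 3.5714/5.35 = 0.66755.
So C = 279 × e^0.66755 = 279 × 1.94946 = 543.90 ppm.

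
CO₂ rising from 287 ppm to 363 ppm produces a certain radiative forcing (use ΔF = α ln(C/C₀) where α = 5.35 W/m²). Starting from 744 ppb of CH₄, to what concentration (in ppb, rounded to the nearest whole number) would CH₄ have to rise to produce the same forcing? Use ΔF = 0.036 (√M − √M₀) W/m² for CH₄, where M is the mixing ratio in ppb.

M ≈ 3867 ppb

CO₂ forcing: 5.35 × ln(363/287) = 5.35 × 0.234921 = 1.25683 W/m².
Set 0.036(√M − √744) = 1.25683: √M = 1.25683/0.036 + √744 = 34.9119 + 27.2764 = 62.1883.
M = (62.1883)² = 3867.38 ppb.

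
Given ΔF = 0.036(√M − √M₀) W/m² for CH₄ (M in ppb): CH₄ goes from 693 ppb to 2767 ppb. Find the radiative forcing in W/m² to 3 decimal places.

ΔF = 0.946 W/m²

CH₄: 0.036 × (√2767 − √693) = 0.036 × (52.6023 − 26.3249) = 0.036 × 26.2774 = 0.9460 W/m².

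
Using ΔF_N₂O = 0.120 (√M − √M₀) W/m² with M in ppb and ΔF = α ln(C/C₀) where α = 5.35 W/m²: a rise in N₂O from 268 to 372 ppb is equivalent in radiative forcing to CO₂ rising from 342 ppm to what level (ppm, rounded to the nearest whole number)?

N₂O forcing: 0.120 × (√372 − √268) = 0.120 × (19.2873 − 16.3707) = 0.120 × 2.9166 = 0.34999 W/m².
Set 5.35 ln(C/342) = 0.34999: ln(C/342) = 0.34999/5.35 = 0.06542, so C = 342 × e^0.06542 = 342 × 1.06761 = 365.12 ppm.

C ≈ 365 ppm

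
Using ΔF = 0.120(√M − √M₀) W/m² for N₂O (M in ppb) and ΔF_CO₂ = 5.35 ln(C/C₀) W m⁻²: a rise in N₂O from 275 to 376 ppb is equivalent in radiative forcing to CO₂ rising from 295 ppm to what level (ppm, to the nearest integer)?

N₂O forcing: 0.120 × (√376 − √275) = 0.120 × (19.3907 − 16.5831) = 0.120 × 2.8076 = 0.33691 W/m².
Set 5.35 ln(C/295) = 0.33691: ln(C/295) = 0.33691/5.35 = 0.06297, so C = 295 × e^0.06297 = 295 × 1.06499 = 314.17 ppm.

C ≈ 314 ppm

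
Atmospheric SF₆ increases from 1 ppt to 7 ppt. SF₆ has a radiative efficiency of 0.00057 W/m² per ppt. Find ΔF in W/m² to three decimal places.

ΔF = 0.003 W/m²

SF₆: ΔF = 0.00057 × (7 − 1) = 0.00057 × 6 = 0.0034 W/m².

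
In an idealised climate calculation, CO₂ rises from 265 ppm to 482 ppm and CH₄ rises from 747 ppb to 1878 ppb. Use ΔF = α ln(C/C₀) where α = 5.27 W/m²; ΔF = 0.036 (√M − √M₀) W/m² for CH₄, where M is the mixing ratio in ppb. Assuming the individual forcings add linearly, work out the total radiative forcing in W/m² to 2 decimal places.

ΔF = 3.73 W/m²

CO₂: 5.27 × ln(482/265) = 5.27 × ln(1.81887) = 5.27 × 0.59822 = 3.1526 W/m².
CH₄: 0.036 × (√1878 − √747) = 0.036 × (43.3359 − 27.3313) = 0.036 × 16.0046 = 0.5762 W/m².
Total ΔF = 3.1526 + 0.5762 = 3.7288 W/m².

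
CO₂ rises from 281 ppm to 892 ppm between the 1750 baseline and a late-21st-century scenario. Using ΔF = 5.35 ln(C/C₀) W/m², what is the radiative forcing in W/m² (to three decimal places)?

CO₂: 5.35 × ln(892/281) = 5.35 × ln(3.17438) = 5.35 × 1.15511 = 6.1798 W/m².

ΔF = 6.180 W/m²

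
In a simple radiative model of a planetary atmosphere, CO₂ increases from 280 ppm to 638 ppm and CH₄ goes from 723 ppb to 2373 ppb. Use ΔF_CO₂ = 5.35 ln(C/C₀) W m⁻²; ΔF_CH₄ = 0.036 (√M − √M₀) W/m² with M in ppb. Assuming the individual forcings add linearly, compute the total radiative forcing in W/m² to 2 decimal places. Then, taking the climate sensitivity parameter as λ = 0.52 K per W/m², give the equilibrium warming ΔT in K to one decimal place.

CO₂: 5.35 × ln(638/280) = 5.35 × ln(2.27857) = 5.35 × 0.82355 = 4.4060 W/m².
CH₄: 0.036 × (√2373 − √723) = 0.036 × (48.7134 − 26.8887) = 0.036 × 21.8247 = 0.7857 W/m².
Total ΔF = 4.4060 + 0.7857 = 5.1917 W/m².
ΔT = λ ΔF = 0.52 × 5.19 = 2.6988 K.

ΔF = 5.19 W/m²; ΔT = 2.7 K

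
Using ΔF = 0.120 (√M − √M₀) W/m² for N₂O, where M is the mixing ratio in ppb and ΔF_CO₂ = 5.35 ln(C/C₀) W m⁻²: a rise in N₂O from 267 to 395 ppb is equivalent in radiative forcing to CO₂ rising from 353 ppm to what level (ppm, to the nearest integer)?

C ≈ 382 ppm

N₂O forcing: 0.120 × (√395 − √267) = 0.120 × (19.8746 − 16.3401) = 0.120 × 3.5345 = 0.42414 W/m².
Set 5.35 ln(C/353) = 0.42414: ln(C/353) = 0.42414/5.35 = 0.07928, so C = 353 × e^0.07928 = 353 × 1.08251 = 382.13 ppm.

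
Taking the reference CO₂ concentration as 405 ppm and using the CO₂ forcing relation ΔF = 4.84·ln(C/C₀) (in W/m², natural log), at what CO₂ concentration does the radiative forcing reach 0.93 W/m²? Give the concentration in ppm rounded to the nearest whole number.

C ≈ 491 ppm

Set 4.84 ln(C/405) = 0.93, so ln(C/405) = 0.93/4.84 = 0.19215.
Then C/405 = e^0.19215 = 1.21185, giving C = 405 × 1.21185 = 490.80 ppm.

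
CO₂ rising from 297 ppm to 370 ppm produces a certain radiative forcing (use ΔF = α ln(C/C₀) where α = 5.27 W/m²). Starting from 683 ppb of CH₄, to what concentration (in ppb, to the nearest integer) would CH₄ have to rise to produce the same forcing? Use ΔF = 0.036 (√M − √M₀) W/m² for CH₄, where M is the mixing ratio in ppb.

M ≈ 3400 ppb

CO₂ forcing: 5.27 × ln(370/297) = 5.27 × 0.219771 = 1.15819 W/m².
Set 0.036(√M − √683) = 1.15819: √M = 1.15819/0.036 + √683 = 32.1719 + 26.1343 = 58.3062.
M = (58.3062)² = 3399.61 ppb.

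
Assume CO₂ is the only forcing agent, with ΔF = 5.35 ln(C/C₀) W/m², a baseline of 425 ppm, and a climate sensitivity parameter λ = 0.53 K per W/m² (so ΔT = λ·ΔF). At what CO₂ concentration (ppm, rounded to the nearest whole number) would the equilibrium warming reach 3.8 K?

Required forcing: ΔF = ΔT/λ = 3.8/0.53 = 7.1698 W/m².
Then ln(C/425) = ΔF/5.35 = 7.1698/5.35 = 1.34015.
So C = 425 × e^1.34015 = 425 × 3.81962 = 1623.34 ppm.

C ≈ 1623 ppm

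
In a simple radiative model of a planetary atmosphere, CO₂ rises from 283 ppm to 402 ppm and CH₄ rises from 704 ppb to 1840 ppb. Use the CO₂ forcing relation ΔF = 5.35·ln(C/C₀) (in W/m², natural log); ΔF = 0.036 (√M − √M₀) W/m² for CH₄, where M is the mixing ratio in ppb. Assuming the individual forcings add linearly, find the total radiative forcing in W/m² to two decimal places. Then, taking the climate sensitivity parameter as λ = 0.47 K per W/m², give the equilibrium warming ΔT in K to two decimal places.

CO₂: 5.35 × ln(402/283) = 5.35 × ln(1.42049) = 5.35 × 0.35100 = 1.8779 W/m².
CH₄: 0.036 × (√1840 − √704) = 0.036 × (42.8952 − 26.5330) = 0.036 × 16.3622 = 0.5890 W/m².
Total ΔF = 1.8779 + 0.5890 = 2.4669 W/m².
ΔT = λ ΔF = 0.47 × 2.47 = 1.1609 K.

ΔF = 2.47 W/m²; ΔT = 1.16 K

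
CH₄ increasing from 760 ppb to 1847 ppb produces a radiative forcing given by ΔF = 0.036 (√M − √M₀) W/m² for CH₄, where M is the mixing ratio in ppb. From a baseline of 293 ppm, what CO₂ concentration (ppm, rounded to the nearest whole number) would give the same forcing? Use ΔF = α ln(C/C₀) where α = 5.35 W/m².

CH₄ forcing: 0.036 × (√1847 − √760) = 0.036 × (42.9767 − 27.5681) = 0.036 × 15.4086 = 0.55471 W/m².
Set 5.35 ln(C/293) = 0.55471: ln(C/293) = 0.55471/5.35 = 0.10368, so C = 293 × e^0.10368 = 293 × 1.10925 = 325.01 ppm.

C ≈ 325 ppm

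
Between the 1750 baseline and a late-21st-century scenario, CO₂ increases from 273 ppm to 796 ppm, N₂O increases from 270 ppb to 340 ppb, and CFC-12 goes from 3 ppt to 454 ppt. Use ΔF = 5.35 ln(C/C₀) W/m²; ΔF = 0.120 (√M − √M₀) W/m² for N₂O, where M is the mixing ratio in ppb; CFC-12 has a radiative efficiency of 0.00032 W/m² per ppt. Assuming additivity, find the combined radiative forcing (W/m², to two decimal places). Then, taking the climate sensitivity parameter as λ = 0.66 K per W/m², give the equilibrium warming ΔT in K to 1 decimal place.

CO₂: 5.35 × ln(796/273) = 5.35 × ln(2.91575) = 5.35 × 1.07013 = 5.7252 W/m².
N₂O: 0.120 × (√340 − √270) = 0.120 × (18.4391 − 16.4317) = 0.120 × 2.0074 = 0.2409 W/m².
CFC-12: ΔF = 0.00032 × (454 − 3) = 0.00032 × 451 = 0.1443 W/m².
Total ΔF = 5.7252 + 0.2409 + 0.1443 = 6.1104 W/m².
ΔT = λ ΔF = 0.66 × 6.11 = 4.0326 K.

ΔF = 6.11 W/m²; ΔT = 4.0 K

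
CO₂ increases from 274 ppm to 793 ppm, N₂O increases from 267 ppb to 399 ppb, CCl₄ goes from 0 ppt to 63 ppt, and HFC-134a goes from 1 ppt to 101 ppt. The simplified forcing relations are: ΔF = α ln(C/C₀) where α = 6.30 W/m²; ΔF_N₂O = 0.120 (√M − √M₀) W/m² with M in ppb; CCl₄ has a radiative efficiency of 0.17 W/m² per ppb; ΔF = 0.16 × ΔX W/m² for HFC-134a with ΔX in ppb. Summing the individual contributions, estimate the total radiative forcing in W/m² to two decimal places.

ΔF = 7.16 W/m²

CO₂: 6.30 × ln(793/274) = 6.30 × ln(2.89416) = 6.30 × 1.06269 = 6.6949 W/m².
N₂O: 0.120 × (√399 − √267) = 0.120 × (19.9750 − 16.3401) = 0.120 × 3.6349 = 0.4362 W/m².
CCl₄: Δ = 63 − 0 = 63 ppt = 0.063 ppb; ΔF = 0.17 × 0.063 = 0.0107 W/m².
HFC-134a: Δ = 101 − 1 = 100 ppt = 0.100 ppb; ΔF = 0.16 × 0.100 = 0.0160 W/m².
Total ΔF = 6.6949 + 0.4362 + 0.0107 + 0.0160 = 7.1578 W/m².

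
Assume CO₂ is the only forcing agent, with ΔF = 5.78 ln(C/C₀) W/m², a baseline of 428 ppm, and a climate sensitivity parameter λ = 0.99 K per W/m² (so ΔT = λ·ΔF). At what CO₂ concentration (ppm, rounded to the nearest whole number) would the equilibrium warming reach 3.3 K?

C ≈ 762 ppm

Required forcing: ΔF = ΔT/λ = 3.3/0.99 = 3.3333 W/m².
Then ln(C/428) = ΔF/5.78 = 3.3333/5.78 = 0.57670.
So C = 428 × e^0.57670 = 428 × 1.78015 = 761.90 ppm.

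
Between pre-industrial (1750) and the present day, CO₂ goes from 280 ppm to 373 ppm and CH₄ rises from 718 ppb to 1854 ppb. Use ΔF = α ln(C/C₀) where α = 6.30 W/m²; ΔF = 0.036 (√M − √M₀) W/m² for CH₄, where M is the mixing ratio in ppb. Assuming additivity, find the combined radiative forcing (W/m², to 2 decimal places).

ΔF = 2.39 W/m²

CO₂: 6.30 × ln(373/280) = 6.30 × ln(1.33214) = 6.30 × 0.28679 = 1.8068 W/m².
CH₄: 0.036 × (√1854 − √718) = 0.036 × (43.0581 − 26.7955) = 0.036 × 16.2626 = 0.5855 W/m².
Total ΔF = 1.8068 + 0.5855 = 2.3923 W/m².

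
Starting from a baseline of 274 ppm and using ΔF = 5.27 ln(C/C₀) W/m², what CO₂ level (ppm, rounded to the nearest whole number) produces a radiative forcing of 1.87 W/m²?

C ≈ 391 ppm

Set 5.27 ln(C/274) = 1.87, so ln(C/274) = 1.87/5.27 = 0.35484.
Then C/274 = e^0.35484 = 1.42595, giving C = 274 × 1.42595 = 390.71 ppm.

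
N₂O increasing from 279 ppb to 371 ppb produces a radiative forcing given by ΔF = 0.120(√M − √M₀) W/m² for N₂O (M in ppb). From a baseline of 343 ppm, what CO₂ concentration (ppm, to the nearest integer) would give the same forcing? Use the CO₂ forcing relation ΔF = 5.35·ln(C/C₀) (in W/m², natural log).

C ≈ 363 ppm

N₂O forcing: 0.120 × (√371 − √279) = 0.120 × (19.2614 − 16.7033) = 0.120 × 2.5581 = 0.30697 W/m².
Set 5.35 ln(C/343) = 0.30697: ln(C/343) = 0.30697/5.35 = 0.05738, so C = 343 × e^0.05738 = 343 × 1.05906 = 363.26 ppm.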